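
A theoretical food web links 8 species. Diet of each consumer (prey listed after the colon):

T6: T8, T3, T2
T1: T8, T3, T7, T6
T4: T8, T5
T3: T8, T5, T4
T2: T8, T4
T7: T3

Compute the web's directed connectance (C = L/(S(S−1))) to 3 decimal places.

C = 0.268

The web has S = 8 species and L = 15 feeding links.
C = L / (S(S−1)) = 15 / 56 = 0.2679 ≈ 0.268.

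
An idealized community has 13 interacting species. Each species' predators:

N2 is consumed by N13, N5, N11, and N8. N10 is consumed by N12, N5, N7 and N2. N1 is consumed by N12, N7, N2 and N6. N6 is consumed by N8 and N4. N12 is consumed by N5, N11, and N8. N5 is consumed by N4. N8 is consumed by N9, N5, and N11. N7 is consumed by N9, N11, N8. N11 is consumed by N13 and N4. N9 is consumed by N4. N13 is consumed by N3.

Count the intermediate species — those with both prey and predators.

9

Intermediate species (has both prey and predators): N2, N7, N12, N6, N8, N5, N11, N9, N13.
Count: 9.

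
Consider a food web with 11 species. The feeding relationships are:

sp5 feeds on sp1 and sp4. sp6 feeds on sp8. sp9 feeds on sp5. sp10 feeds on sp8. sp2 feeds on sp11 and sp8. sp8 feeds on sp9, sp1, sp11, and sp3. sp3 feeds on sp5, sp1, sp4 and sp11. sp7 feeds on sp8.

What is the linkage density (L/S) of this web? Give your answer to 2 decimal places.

There are L = 16 links among S = 11 species.
L/S = 16/11 = 1.4545 ≈ 1.45.

L/S = 1.45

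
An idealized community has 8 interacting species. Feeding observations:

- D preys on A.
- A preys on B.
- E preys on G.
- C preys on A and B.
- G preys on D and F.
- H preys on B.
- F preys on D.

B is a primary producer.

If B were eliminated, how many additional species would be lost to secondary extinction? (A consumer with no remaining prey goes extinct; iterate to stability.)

7

Remove B.
Round 1: H (all prey gone), A (all prey gone) → extinct.
Round 2: D (all prey gone), C (all prey gone) → extinct.
Round 3: F (all prey gone) → extinct.
Round 4: G (all prey gone) → extinct.
Round 5: E (all prey gone) → extinct.
No further losses. Total secondary extinctions: 7.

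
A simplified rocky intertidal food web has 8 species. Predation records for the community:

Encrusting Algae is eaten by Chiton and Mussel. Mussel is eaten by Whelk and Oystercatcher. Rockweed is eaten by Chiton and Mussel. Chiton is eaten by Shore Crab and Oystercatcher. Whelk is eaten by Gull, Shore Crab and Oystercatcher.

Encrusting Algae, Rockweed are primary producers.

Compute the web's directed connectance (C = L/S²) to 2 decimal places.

C = 0.17

The web has S = 8 species and L = 11 feeding links.
C = L / S² = 11 / 64 = 0.1719 ≈ 0.17.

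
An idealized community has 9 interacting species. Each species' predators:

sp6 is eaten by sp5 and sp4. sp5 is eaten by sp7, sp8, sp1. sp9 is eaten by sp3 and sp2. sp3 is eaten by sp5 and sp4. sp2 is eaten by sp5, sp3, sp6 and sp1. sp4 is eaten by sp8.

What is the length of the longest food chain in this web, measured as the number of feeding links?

4 links

One longest chain: sp9 → sp2 → sp3 → sp5 → sp8.
It has 5 species and 4 links.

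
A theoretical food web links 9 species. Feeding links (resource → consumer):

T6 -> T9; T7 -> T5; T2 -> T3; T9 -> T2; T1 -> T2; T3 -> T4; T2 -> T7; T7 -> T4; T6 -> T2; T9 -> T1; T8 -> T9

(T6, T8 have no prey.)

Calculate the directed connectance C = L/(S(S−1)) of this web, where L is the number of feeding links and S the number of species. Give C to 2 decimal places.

The web has S = 9 species and L = 11 feeding links.
C = L / (S(S−1)) = 11 / 72 = 0.1528 ≈ 0.15.

C = 0.15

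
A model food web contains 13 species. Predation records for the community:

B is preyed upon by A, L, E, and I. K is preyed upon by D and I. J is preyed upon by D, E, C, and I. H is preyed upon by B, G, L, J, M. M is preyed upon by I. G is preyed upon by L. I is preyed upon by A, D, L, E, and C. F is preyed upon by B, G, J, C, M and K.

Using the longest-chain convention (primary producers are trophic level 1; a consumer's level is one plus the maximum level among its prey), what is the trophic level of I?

Trophic level 3

H is a producer → level 1.
B eats H (level 1); other prey at levels: F 1 → level 2.
I eats B (level 2); other prey at levels: J 2, M 2, K 2 → level 3.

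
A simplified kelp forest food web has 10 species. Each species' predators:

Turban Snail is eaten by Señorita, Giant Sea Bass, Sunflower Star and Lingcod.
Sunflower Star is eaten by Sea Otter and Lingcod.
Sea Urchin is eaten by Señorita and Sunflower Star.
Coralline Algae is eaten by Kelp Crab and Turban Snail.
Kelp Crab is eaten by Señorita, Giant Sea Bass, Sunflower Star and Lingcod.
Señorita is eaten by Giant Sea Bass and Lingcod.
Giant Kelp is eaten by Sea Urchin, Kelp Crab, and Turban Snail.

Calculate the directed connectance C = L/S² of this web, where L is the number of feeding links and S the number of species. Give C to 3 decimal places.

The web has S = 10 species and L = 19 feeding links.
C = L / S² = 19 / 100 = 0.1900 ≈ 0.190.

C = 0.190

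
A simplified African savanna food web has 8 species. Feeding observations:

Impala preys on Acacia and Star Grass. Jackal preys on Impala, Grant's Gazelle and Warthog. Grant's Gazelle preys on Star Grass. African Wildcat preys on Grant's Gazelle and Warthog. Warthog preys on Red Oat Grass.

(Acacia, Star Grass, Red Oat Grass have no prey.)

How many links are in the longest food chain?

2 links

One longest chain: Star Grass → Grant's Gazelle → African Wildcat.
It has 3 species and 2 links.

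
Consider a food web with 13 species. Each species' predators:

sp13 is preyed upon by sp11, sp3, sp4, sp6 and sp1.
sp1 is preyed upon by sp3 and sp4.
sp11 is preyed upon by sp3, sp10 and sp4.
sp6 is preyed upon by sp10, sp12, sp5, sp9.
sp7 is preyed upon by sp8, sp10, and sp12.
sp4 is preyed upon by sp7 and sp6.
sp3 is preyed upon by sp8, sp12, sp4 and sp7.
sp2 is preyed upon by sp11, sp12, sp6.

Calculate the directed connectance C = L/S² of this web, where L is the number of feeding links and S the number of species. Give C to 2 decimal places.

C = 0.15

The web has S = 13 species and L = 26 feeding links.
C = L / S² = 26 / 169 = 0.1538 ≈ 0.15.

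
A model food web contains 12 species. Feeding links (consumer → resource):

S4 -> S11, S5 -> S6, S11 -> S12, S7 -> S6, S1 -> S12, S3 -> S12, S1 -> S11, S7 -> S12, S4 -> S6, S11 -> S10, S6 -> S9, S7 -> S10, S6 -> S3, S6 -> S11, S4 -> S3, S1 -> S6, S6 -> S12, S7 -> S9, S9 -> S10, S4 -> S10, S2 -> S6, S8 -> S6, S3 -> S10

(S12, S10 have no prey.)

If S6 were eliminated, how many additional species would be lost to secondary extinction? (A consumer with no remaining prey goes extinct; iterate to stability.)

Remove S6.
Round 1: S5 (all prey gone), S8 (all prey gone), S2 (all prey gone) → extinct.
No further losses. Total secondary extinctions: 3.

3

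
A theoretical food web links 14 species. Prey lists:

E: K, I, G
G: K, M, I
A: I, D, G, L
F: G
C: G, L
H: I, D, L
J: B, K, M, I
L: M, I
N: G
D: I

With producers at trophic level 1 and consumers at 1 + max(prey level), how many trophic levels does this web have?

3

Producers (level 1): B, K, M, I.
I → D → H gives H level 3.
No species has a prey at level 3, so no species reaches level 4.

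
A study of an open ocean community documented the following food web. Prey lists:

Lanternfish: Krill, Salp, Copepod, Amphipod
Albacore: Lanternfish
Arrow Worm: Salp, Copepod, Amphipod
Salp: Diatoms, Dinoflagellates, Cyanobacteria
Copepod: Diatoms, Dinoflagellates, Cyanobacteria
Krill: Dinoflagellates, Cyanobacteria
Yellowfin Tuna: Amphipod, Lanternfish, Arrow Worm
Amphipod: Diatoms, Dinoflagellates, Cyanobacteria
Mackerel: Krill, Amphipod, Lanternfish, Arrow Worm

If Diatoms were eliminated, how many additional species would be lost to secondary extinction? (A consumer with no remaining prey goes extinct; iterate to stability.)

0

Remove Diatoms.
Every predator of it retains at least one other prey: Salp still has Dinoflagellates, Cyanobacteria; Copepod still has Dinoflagellates, Cyanobacteria; Amphipod still has Dinoflagellates, Cyanobacteria.
No consumer loses all prey, so no secondary extinctions occur.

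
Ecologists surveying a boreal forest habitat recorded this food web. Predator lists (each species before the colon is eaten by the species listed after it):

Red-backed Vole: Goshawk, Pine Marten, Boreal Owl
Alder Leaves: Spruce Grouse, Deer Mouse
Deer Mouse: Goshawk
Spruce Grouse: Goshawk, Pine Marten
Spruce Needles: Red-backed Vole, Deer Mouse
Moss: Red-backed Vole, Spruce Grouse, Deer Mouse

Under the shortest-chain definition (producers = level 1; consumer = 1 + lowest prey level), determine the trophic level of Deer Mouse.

Moss is a producer → level 1.
Deer Mouse eats Moss → level 2.

Trophic level 2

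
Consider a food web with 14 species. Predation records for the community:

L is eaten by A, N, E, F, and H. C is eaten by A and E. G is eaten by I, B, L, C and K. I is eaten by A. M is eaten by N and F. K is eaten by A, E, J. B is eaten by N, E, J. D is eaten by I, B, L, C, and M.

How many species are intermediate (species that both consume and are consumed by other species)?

Intermediate species (has both prey and predators): C, I, B, M, L, K.
Count: 6.

6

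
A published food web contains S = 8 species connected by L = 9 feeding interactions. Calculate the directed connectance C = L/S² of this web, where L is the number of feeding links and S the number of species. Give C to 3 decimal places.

The web has S = 8 species and L = 9 feeding links.
C = L / S² = 9 / 64 = 0.1406 ≈ 0.141.

C = 0.141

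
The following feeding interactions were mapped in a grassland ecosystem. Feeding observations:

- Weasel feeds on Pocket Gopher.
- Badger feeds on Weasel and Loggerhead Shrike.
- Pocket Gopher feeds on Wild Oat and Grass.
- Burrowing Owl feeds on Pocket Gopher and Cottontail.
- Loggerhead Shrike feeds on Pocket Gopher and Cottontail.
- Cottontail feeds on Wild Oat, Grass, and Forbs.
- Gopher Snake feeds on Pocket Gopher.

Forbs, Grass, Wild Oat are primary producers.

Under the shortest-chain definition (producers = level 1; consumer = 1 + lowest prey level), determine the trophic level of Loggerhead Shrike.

Trophic level 3

Grass is a producer → level 1.
Pocket Gopher eats Grass → level 2.
Loggerhead Shrike eats Pocket Gopher → level 3.
No prey of Loggerhead Shrike is below level 2, so 3 is the minimum.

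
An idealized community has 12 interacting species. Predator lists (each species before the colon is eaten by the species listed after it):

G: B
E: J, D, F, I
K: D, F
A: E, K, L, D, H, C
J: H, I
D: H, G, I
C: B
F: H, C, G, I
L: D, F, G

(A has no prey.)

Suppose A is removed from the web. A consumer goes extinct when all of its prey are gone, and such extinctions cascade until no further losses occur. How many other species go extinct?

11

Remove A.
Round 1: E (all prey gone), K (all prey gone), L (all prey gone) → extinct.
Round 2: J (all prey gone), D (all prey gone), F (all prey gone) → extinct.
Round 3: H (all prey gone), C (all prey gone), G (all prey gone), I (all prey gone) → extinct.
Round 4: B (all prey gone) → extinct.
No further losses. Total secondary extinctions: 11.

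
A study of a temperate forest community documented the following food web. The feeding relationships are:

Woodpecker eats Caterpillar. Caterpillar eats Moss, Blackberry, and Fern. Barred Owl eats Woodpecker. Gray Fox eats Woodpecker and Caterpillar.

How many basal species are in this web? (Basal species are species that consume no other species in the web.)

Basal species (no prey listed): Moss, Fern, Blackberry.
Count: 3.

3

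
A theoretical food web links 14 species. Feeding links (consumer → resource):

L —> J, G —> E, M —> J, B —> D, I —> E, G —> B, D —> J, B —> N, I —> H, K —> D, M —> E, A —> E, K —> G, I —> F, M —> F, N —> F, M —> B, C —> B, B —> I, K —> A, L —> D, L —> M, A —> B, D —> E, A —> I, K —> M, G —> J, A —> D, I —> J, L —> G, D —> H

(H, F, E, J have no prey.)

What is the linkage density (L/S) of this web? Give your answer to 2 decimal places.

There are L = 31 links among S = 14 species.
L/S = 31/14 = 2.2143 ≈ 2.21.

L/S = 2.21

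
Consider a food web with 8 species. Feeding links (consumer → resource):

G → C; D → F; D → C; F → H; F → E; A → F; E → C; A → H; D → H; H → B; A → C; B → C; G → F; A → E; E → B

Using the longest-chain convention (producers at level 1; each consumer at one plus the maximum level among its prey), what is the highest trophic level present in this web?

5

Producers (level 1): C.
C → B → E → F → D gives D level 5.
No species has a prey at level 5, so no species reaches level 6.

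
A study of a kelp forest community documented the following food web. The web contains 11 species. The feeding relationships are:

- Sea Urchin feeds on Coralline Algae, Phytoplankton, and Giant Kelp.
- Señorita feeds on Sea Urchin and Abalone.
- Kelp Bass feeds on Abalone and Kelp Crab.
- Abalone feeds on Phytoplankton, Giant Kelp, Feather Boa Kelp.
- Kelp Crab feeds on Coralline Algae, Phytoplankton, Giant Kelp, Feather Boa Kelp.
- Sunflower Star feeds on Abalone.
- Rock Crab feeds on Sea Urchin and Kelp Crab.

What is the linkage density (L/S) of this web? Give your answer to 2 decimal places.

L/S = 1.55

There are L = 17 links among S = 11 species.
L/S = 17/11 = 1.5455 ≈ 1.55.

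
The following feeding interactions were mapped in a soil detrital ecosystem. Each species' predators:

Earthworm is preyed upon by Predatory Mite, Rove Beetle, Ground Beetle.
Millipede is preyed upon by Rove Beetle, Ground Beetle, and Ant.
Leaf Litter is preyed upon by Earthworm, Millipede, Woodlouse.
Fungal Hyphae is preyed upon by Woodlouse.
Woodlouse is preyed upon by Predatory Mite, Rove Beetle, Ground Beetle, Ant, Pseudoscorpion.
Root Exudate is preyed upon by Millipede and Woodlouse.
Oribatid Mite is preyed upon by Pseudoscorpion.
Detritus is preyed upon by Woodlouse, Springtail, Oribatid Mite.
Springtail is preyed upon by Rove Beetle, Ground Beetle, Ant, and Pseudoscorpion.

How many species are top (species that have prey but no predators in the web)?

5

Top species (has prey, but nothing eats it): Pseudoscorpion, Ground Beetle, Ant, Rove Beetle, Predatory Mite.
Count: 5.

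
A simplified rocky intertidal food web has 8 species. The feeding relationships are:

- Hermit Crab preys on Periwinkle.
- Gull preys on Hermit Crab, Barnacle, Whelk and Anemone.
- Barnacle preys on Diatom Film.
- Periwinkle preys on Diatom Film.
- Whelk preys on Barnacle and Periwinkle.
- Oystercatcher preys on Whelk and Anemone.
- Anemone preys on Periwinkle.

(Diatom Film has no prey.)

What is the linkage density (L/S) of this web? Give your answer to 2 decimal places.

There are L = 12 links among S = 8 species.
L/S = 12/8 = 1.5000 ≈ 1.50.

L/S = 1.50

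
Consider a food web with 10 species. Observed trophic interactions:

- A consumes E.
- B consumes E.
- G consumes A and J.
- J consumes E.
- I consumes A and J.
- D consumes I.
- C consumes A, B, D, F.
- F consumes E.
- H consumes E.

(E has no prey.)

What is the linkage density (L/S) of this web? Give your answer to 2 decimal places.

L/S = 1.40

There are L = 14 links among S = 10 species.
L/S = 14/10 = 1.4000 ≈ 1.40.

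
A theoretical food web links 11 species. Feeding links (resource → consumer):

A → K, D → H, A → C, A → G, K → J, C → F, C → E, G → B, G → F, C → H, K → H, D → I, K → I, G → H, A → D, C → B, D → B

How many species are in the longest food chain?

3 species

One longest chain: A → D → I.
It has 3 species and 2 links.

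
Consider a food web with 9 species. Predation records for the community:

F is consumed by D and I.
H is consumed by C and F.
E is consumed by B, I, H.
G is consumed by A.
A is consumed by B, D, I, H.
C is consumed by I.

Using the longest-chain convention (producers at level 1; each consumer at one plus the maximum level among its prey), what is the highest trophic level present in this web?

5

Producers (level 1): G, E.
G → A → H → F → I gives I level 5.
No species has a prey at level 5, so no species reaches level 6.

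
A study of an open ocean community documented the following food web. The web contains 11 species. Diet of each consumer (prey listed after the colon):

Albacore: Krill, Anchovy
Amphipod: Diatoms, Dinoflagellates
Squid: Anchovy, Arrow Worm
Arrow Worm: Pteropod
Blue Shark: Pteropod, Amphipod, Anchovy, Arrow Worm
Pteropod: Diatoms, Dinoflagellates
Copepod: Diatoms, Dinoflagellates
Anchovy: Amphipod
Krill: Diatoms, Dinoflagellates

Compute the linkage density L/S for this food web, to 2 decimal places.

There are L = 18 links among S = 11 species.
L/S = 18/11 = 1.6364 ≈ 1.64.

L/S = 1.64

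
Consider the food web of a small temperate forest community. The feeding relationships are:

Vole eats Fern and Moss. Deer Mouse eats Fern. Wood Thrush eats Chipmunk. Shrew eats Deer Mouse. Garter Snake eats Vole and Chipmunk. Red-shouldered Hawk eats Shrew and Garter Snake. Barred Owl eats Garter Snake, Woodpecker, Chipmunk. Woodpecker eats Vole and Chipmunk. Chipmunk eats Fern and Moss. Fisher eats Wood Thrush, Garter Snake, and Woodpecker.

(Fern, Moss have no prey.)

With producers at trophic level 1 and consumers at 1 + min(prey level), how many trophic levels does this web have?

4

Producers (level 1): Fern, Moss.
Following each consumer down to its lowest-level prey: Fern → Deer Mouse → Shrew → Red-shouldered Hawk (levels 1 through 4).
All prey of Red-shouldered Hawk (Shrew 3, Garter Snake 3) are at level 3 or above, so Red-shouldered Hawk is at level 1 + 3 = 4.
Every consumer has at least one prey at level 3 or below, so none exceeds level 4.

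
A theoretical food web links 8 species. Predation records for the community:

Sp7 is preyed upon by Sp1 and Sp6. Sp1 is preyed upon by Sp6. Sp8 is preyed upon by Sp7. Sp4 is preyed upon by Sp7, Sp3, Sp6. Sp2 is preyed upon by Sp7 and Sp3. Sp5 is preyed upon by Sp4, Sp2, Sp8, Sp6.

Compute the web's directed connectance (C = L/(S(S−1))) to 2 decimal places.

The web has S = 8 species and L = 13 feeding links.
C = L / (S(S−1)) = 13 / 56 = 0.2321 ≈ 0.23.

C = 0.23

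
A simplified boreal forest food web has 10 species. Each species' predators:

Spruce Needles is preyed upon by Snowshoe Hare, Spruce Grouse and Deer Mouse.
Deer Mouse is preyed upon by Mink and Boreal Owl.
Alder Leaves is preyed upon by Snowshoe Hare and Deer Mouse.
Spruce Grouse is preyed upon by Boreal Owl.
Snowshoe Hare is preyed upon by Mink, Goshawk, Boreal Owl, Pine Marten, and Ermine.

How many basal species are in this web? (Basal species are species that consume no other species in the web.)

Basal species (no prey listed): Alder Leaves, Spruce Needles.
Count: 2.

2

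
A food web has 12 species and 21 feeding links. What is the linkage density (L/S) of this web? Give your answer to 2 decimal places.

L/S = 1.75

There are L = 21 links among S = 12 species.
L/S = 21/12 = 1.7500 ≈ 1.75.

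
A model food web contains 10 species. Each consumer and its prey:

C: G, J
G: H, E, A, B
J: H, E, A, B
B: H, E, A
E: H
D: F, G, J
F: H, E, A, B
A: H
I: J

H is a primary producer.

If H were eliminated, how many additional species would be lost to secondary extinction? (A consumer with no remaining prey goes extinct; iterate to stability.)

Remove H.
Round 1: E (all prey gone), A (all prey gone) → extinct.
Round 2: B (all prey gone) → extinct.
Round 3: F (all prey gone), G (all prey gone), J (all prey gone) → extinct.
Round 4: I (all prey gone), D (all prey gone), C (all prey gone) → extinct.
No further losses. Total secondary extinctions: 9.

9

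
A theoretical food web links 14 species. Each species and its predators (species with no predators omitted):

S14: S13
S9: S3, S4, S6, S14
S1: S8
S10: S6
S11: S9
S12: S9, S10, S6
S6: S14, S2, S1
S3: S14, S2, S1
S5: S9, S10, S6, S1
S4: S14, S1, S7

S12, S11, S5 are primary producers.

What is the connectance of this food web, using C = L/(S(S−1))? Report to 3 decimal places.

The web has S = 14 species and L = 24 feeding links.
C = L / (S(S−1)) = 24 / 182 = 0.1319 ≈ 0.132.

C = 0.132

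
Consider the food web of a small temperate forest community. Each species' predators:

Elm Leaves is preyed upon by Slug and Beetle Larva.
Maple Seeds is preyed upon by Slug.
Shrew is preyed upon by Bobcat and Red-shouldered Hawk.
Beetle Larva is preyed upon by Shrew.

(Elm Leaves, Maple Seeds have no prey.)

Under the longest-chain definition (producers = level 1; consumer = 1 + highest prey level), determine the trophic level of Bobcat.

Elm Leaves is a producer → level 1.
Beetle Larva eats Elm Leaves → level 2.
Shrew eats Beetle Larva → level 3.
Bobcat eats Shrew → level 4.

Trophic level 4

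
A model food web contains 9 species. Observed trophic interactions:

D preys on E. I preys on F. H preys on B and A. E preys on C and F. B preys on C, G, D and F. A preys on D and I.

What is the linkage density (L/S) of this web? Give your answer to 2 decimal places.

L/S = 1.33

There are L = 12 links among S = 9 species.
L/S = 12/9 = 1.3333 ≈ 1.33.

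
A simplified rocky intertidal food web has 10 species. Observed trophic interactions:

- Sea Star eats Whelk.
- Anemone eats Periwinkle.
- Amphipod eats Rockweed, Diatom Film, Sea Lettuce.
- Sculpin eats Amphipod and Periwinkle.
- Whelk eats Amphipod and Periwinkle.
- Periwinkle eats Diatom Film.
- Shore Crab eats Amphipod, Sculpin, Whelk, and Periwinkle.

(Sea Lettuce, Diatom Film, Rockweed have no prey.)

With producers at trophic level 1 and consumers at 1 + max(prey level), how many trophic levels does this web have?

4

Producers (level 1): Sea Lettuce, Diatom Film, Rockweed.
Diatom Film → Periwinkle → Whelk → Shore Crab gives Shore Crab level 4.
No species has a prey at level 4, so no species reaches level 5.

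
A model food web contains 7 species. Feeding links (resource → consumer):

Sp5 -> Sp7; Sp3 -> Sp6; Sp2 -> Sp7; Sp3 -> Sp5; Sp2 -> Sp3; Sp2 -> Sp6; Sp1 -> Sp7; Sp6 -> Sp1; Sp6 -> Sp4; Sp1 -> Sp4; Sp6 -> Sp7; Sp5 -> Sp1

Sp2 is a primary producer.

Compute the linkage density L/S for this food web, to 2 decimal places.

There are L = 12 links among S = 7 species.
L/S = 12/7 = 1.7143 ≈ 1.71.

L/S = 1.71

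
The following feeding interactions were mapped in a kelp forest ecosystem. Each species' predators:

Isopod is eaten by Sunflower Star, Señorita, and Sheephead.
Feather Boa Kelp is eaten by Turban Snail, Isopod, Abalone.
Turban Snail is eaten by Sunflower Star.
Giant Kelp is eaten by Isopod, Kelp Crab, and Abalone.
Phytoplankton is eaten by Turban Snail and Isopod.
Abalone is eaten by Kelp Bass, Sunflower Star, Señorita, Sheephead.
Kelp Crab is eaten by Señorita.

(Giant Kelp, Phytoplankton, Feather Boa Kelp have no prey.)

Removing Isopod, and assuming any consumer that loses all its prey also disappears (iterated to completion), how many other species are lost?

0

Remove Isopod.
Every predator of it retains at least one other prey: Señorita still has Kelp Crab, Abalone; Sheephead still has Abalone; Sunflower Star still has Abalone, Turban Snail.
No consumer loses all prey, so no secondary extinctions occur.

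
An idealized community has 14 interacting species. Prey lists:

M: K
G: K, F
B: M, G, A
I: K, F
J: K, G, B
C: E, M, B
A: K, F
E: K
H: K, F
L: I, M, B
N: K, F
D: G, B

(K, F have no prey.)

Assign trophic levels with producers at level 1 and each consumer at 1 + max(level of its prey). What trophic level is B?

Trophic level 3

K is a producer → level 1.
A eats K (level 1); other prey at levels: F 1 → level 2.
B eats A (level 2); other prey at levels: M 2, G 2 → level 3.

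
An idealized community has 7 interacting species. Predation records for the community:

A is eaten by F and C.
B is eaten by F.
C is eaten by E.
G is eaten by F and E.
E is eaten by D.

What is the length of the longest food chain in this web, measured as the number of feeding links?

3 links

One longest chain: A → C → E → D.
It has 4 species and 3 links.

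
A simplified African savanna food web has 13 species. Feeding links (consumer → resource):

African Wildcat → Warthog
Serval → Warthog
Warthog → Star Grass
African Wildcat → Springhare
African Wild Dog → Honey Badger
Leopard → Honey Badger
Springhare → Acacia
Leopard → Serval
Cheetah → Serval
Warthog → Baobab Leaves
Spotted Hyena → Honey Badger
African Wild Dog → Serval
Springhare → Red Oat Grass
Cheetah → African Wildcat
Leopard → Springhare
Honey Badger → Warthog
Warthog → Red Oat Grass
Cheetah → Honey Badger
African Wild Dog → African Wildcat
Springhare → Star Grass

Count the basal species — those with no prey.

4

Basal species (no prey listed): Baobab Leaves, Red Oat Grass, Star Grass, Acacia.
Count: 4.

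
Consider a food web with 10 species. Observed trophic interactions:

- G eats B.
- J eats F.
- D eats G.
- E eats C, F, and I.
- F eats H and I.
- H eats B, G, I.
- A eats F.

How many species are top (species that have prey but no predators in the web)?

4

Top species (has prey, but nothing eats it): D, A, J, E.
Count: 4.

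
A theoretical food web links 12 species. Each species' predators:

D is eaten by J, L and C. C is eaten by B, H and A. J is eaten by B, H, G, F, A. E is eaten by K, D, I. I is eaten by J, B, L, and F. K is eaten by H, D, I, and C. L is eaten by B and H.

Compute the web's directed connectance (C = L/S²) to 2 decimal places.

The web has S = 12 species and L = 24 feeding links.
C = L / S² = 24 / 144 = 0.1667 ≈ 0.17.

C = 0.17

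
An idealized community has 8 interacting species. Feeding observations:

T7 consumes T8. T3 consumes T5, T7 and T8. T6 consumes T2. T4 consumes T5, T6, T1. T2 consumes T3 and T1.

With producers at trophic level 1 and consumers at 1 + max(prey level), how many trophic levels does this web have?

6

Producers (level 1): T1, T5, T8.
T8 → T7 → T3 → T2 → T6 → T4 gives T4 level 6.
No species has a prey at level 6, so no species reaches level 7.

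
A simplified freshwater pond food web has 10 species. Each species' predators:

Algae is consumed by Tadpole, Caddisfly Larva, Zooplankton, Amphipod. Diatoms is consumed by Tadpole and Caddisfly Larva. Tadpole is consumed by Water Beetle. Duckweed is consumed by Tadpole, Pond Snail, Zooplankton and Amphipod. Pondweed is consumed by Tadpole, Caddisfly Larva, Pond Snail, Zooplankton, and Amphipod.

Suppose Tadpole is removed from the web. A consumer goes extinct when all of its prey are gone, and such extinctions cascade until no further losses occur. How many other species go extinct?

Remove Tadpole.
Round 1: Water Beetle (all prey gone) → extinct.
No further losses. Total secondary extinctions: 1.

1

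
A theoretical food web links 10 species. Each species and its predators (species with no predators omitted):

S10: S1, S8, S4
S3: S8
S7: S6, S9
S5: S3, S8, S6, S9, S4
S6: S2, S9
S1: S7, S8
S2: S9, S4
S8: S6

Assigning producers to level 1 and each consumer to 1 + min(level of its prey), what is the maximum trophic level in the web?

Producers (level 1): S10, S5.
Following each consumer down to its lowest-level prey: S10 → S1 → S7 (levels 1 through 3).
All prey of S7 (S1 2) are at level 2 or above, so S7 is at level 1 + 2 = 3.
Every consumer has at least one prey at level 2 or below, so none exceeds level 3.

3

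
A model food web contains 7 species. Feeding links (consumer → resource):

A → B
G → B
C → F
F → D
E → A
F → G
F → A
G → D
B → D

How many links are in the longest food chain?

One longest chain: D → B → G → F → C.
It has 5 species and 4 links.

4 links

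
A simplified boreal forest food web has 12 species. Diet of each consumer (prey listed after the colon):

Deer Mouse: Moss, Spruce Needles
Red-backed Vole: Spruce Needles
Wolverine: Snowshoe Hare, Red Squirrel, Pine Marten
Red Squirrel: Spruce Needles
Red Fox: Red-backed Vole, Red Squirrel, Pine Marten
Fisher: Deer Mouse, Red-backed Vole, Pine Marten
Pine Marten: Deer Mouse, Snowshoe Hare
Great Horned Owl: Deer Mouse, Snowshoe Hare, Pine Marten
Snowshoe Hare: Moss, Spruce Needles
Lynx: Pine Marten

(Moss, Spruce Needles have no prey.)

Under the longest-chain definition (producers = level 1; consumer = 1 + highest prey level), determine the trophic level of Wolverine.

Moss is a producer → level 1.
Deer Mouse eats Moss (level 1); other prey at levels: Spruce Needles 1 → level 2.
Pine Marten eats Deer Mouse (level 2); other prey at levels: Snowshoe Hare 2 → level 3.
Wolverine eats Pine Marten (level 3); other prey at levels: Snowshoe Hare 2, Red Squirrel 2 → level 4.

Trophic level 4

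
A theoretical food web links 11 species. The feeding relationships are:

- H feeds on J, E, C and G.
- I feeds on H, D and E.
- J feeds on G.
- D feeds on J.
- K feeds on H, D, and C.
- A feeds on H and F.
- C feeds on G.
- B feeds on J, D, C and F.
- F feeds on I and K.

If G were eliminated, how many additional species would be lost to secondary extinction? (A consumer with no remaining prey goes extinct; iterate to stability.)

3

Remove G.
Round 1: C (all prey gone), J (all prey gone) → extinct.
Round 2: D (all prey gone) → extinct.
No further losses. Total secondary extinctions: 3.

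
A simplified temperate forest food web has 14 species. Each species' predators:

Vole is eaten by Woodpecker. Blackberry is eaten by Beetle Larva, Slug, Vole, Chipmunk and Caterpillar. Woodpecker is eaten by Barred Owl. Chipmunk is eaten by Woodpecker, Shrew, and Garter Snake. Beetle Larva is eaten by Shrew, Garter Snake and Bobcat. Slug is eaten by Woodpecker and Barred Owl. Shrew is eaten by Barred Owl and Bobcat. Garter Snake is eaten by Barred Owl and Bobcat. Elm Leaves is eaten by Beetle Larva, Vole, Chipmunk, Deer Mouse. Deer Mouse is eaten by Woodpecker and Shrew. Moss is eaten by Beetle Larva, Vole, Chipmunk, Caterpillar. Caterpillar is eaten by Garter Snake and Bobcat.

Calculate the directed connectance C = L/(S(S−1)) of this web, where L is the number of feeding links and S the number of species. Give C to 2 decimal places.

C = 0.17

The web has S = 14 species and L = 31 feeding links.
C = L / (S(S−1)) = 31 / 182 = 0.1703 ≈ 0.17.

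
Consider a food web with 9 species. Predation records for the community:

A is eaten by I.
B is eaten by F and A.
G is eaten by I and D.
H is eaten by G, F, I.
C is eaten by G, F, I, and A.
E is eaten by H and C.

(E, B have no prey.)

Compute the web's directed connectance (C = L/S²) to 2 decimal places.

The web has S = 9 species and L = 14 feeding links.
C = L / S² = 14 / 81 = 0.1728 ≈ 0.17.

C = 0.17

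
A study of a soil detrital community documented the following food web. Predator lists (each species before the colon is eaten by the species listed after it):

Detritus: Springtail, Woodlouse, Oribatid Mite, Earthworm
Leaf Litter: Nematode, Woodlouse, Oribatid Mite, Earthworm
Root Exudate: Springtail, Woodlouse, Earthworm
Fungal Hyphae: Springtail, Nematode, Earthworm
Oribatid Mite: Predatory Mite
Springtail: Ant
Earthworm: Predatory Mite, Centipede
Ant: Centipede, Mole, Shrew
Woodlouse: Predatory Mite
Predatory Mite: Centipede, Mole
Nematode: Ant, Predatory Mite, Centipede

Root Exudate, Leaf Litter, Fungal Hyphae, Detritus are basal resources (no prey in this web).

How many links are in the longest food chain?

One longest chain: Root Exudate → Springtail → Ant → Centipede.
It has 4 species and 3 links.

3 links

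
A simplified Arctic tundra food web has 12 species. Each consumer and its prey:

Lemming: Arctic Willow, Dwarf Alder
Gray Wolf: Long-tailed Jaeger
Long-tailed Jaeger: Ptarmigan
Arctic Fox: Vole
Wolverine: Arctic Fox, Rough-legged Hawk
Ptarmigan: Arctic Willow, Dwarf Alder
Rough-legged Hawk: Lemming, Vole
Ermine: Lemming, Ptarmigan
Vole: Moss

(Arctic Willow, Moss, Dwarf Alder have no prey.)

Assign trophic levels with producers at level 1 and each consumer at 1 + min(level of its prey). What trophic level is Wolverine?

Arctic Willow is a producer → level 1.
Lemming eats Arctic Willow → level 2.
Rough-legged Hawk eats Lemming → level 3.
Wolverine eats Rough-legged Hawk → level 4.
No prey of Wolverine is below level 3, so 4 is the minimum.

Trophic level 4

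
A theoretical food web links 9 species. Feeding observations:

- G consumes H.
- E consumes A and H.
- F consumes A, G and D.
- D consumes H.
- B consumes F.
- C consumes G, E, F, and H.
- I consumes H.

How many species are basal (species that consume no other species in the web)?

2

Basal species (no prey listed): H, A.
Count: 2.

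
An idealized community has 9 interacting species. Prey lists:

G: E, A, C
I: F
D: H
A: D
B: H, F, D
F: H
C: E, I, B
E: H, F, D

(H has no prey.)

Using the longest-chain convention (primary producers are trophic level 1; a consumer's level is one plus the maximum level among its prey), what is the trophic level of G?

H is a producer → level 1.
F eats H → level 2.
E eats F (level 2); other prey at levels: H 1, D 2 → level 3.
C eats E (level 3); other prey at levels: I 3, B 3 → level 4.
G eats C (level 4); other prey at levels: E 3, A 3 → level 5.

Trophic level 5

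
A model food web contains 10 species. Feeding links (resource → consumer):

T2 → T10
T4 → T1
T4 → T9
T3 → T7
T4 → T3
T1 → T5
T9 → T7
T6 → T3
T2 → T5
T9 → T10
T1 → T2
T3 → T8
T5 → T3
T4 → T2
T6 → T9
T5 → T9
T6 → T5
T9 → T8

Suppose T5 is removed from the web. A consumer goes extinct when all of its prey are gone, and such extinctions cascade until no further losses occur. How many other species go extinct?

Remove T5.
Every predator of it retains at least one other prey: T3 still has T6, T4; T9 still has T6, T4.
No consumer loses all prey, so no secondary extinctions occur.

0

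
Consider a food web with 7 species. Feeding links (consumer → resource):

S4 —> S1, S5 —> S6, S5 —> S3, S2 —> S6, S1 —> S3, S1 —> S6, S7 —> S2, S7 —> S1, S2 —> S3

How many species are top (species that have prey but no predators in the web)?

3

Top species (has prey, but nothing eats it): S5, S7, S4.
Count: 3.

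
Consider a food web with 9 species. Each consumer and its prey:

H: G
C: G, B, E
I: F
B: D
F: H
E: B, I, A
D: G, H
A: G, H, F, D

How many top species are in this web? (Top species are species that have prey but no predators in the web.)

Top species (has prey, but nothing eats it): C.
Count: 1.

1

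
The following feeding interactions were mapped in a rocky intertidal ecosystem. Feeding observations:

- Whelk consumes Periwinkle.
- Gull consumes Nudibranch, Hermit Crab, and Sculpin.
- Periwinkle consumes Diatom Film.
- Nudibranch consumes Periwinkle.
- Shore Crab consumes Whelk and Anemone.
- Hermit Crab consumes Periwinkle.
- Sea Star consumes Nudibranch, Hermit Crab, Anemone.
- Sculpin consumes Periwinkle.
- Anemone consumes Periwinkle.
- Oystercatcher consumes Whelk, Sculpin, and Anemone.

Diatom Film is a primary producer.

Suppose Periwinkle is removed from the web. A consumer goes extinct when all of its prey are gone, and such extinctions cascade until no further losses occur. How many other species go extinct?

9

Remove Periwinkle.
Round 1: Anemone (all prey gone), Nudibranch (all prey gone), Hermit Crab (all prey gone), Sculpin (all prey gone), Whelk (all prey gone) → extinct.
Round 2: Sea Star (all prey gone), Gull (all prey gone), Shore Crab (all prey gone), Oystercatcher (all prey gone) → extinct.
No further losses. Total secondary extinctions: 9.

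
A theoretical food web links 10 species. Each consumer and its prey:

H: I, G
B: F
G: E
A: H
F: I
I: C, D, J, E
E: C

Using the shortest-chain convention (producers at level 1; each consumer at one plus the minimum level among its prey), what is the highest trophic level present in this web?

4

Producers (level 1): C, D, J.
Following each consumer down to its lowest-level prey: C → I → F → B (levels 1 through 4).
All prey of B (F 3) are at level 3 or above, so B is at level 1 + 3 = 4.
Every consumer has at least one prey at level 3 or below, so none exceeds level 4.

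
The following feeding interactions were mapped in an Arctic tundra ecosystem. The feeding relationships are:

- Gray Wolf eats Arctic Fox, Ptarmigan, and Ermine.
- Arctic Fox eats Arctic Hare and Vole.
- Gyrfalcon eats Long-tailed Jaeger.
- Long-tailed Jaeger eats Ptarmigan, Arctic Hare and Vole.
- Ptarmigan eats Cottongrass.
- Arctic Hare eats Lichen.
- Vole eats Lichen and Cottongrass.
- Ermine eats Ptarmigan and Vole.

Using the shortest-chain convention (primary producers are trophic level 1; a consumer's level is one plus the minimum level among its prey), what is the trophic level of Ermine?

Trophic level 3

Cottongrass is a producer → level 1.
Vole eats Cottongrass → level 2.
Ermine eats Vole → level 3.
No prey of Ermine is below level 2, so 3 is the minimum.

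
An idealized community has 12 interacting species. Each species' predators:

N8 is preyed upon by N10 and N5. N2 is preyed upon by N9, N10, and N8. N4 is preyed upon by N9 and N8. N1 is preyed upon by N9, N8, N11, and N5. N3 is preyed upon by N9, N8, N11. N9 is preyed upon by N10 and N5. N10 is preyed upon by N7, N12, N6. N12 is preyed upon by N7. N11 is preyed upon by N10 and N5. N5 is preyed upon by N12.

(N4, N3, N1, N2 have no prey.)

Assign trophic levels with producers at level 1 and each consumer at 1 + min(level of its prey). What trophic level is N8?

Trophic level 2

N4 is a producer → level 1.
N8 eats N4 → level 2.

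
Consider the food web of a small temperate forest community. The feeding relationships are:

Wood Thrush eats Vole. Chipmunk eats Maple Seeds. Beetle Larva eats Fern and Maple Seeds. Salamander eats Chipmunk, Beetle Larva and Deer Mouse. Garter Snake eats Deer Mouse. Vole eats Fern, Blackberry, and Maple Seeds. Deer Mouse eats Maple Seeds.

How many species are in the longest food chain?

One longest chain: Fern → Vole → Wood Thrush.
It has 3 species and 2 links.

3 species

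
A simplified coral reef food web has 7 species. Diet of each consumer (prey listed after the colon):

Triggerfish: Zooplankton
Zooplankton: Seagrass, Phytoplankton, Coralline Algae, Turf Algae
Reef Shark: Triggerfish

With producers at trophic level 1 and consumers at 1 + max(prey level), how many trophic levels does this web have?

4

Producers (level 1): Seagrass, Phytoplankton, Coralline Algae, Turf Algae.
Seagrass → Zooplankton → Triggerfish → Reef Shark gives Reef Shark level 4.
No species has a prey at level 4, so no species reaches level 5.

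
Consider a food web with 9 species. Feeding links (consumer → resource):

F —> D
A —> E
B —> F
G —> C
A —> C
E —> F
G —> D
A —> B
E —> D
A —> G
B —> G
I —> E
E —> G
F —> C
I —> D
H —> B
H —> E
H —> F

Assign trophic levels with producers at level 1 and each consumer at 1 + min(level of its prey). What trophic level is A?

C is a producer → level 1.
A eats C → level 2.

Trophic level 2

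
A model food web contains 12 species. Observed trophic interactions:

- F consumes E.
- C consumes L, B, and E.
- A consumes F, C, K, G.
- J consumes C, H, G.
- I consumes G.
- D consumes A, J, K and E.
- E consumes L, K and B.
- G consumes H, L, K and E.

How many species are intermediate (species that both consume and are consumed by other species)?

Intermediate species (has both prey and predators): E, G, F, C, A, J.
Count: 6.

6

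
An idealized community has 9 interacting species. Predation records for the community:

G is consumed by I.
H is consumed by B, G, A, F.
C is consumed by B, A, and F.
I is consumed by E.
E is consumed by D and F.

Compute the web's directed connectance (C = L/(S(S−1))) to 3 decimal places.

C = 0.153

The web has S = 9 species and L = 11 feeding links.
C = L / (S(S−1)) = 11 / 72 = 0.1528 ≈ 0.153.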